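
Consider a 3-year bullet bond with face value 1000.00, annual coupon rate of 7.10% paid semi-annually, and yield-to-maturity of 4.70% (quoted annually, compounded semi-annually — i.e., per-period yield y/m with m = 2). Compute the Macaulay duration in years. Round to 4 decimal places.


Coupon per period c = face * coupon_rate / m = 35.500000
Periods per year m = 2; per-period yield y/m = 0.023500
Number of cashflows N = 6
Cashflows (t years, CF_t, discount factor 1/(1+y/m)^(m*t), PV):
  t = 0.5000: CF_t = 35.500000, DF = 0.977040, PV = 34.684905
  t = 1.0000: CF_t = 35.500000, DF = 0.954606, PV = 33.888524
  t = 1.5000: CF_t = 35.500000, DF = 0.932688, PV = 33.110429
  t = 2.0000: CF_t = 35.500000, DF = 0.911273, PV = 32.350200
  t = 2.5000: CF_t = 35.500000, DF = 0.890350, PV = 31.607425
  t = 3.0000: CF_t = 1035.500000, DF = 0.869907, PV = 900.788890
Price P = sum_t PV_t = 1066.430374
Macaulay numerator sum_t t * PV_t:
  t * PV_t at t = 0.5000: 17.342452
  t * PV_t at t = 1.0000: 33.888524
  t * PV_t at t = 1.5000: 49.665644
  t * PV_t at t = 2.0000: 64.700399
  t * PV_t at t = 2.5000: 79.018563
  t * PV_t at t = 3.0000: 2702.366671
Macaulay duration D = (sum_t t * PV_t) / P = 2946.982254 / 1066.430374 = 2.763408

Answer: Macaulay duration = 2.7634 years


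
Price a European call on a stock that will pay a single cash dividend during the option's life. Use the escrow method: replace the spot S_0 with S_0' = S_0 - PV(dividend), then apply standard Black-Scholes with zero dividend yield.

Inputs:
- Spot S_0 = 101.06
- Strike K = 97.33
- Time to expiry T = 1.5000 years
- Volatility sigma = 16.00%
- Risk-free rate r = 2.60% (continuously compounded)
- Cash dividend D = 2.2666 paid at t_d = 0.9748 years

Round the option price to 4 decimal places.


PV(D) = D * exp(-r * t_d) = 2.2666 * 0.97497368 = 2.20987535
S_0' = S_0 - PV(D) = 101.0600 - 2.20987535 = 98.85012465
d1 = (ln(S_0'/K) + (r + sigma^2/2)*T) / (sigma*sqrt(T)) = 0.37608621
d2 = d1 - sigma*sqrt(T) = 0.18012703
exp(-rT) = 0.96175071
N(d1) = 0.64657360; N(d2) = 0.57147358
C = S_0' * N(d1) - K * exp(-rT) * N(d2) = 98.85012465 * 0.64657360 - 97.3300 * 0.96175071 * 0.57147358 = 10.4198

Answer: Price = 10.4198


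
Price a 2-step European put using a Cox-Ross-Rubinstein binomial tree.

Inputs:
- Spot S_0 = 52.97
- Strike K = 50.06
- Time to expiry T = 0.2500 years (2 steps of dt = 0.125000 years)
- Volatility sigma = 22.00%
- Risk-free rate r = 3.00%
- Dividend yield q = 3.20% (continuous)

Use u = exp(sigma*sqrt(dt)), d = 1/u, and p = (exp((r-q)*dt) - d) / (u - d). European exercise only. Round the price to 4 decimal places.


Answer: Price = V(0,0) = 1.2722

Derivation:
dt = T/N = 0.125000
u = exp(sigma*sqrt(dt)) = 1.080887; d = 1/u = 0.925166
p = (exp((r-q)*dt) - d) / (u - d) = 0.478959
Discount per step: exp(-r*dt) = 0.996257
Stock lattice S(k, i) with i counting down-moves:
  k=0: S(0,0) = 52.9700
  k=1: S(1,0) = 57.2546; S(1,1) = 49.0061
  k=2: S(2,0) = 61.8857; S(2,1) = 52.9700; S(2,2) = 45.3388
Terminal payoffs V(N, i) = max(K - S_T, 0):
  V(2,0) = 0.000000; V(2,1) = 0.000000; V(2,2) = 4.721243
Backward induction: V(k, i) = exp(-r*dt) * [p * V(k+1, i) + (1-p) * V(k+1, i+1)].
  V(1,0) = exp(-r*dt) * [p*0.000000 + (1-p)*0.000000] = 0.000000
  V(1,1) = exp(-r*dt) * [p*0.000000 + (1-p)*4.721243] = 2.450753
  V(0,0) = exp(-r*dt) * [p*0.000000 + (1-p)*2.450753] = 1.272163


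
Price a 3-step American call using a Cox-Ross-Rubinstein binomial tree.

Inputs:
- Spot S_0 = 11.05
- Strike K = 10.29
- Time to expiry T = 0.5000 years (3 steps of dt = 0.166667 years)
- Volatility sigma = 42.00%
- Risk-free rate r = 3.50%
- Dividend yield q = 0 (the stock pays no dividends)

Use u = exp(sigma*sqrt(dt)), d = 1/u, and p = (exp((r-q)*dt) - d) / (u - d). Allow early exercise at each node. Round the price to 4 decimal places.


Answer: Price = V(0,0) = 1.8438

Derivation:
dt = T/N = 0.166667
u = exp(sigma*sqrt(dt)) = 1.187042; d = 1/u = 0.842430
p = (exp((r-q)*dt) - d) / (u - d) = 0.474215
Discount per step: exp(-r*dt) = 0.994184
Stock lattice S(k, i) with i counting down-moves:
  k=0: S(0,0) = 11.0500
  k=1: S(1,0) = 13.1168; S(1,1) = 9.3089
  k=2: S(2,0) = 15.5702; S(2,1) = 11.0500; S(2,2) = 7.8421
  k=3: S(3,0) = 18.4825; S(3,1) = 13.1168; S(3,2) = 9.3089; S(3,3) = 6.6064
Terminal payoffs V(N, i) = max(S_T - K, 0):
  V(3,0) = 8.192480; V(3,1) = 2.826811; V(3,2) = 0.000000; V(3,3) = 0.000000
Backward induction: V(k, i) = exp(-r*dt) * [p * V(k+1, i) + (1-p) * V(k+1, i+1)]; then take max(V_cont, immediate exercise) for American.
  V(2,0) = exp(-r*dt) * [p*8.192480 + (1-p)*2.826811] = 5.340053; exercise = 5.280203; V(2,0) = max -> 5.340053
  V(2,1) = exp(-r*dt) * [p*2.826811 + (1-p)*0.000000] = 1.332720; exercise = 0.760000; V(2,1) = max -> 1.332720
  V(2,2) = exp(-r*dt) * [p*0.000000 + (1-p)*0.000000] = 0.000000; exercise = 0.000000; V(2,2) = max -> 0.000000
  V(1,0) = exp(-r*dt) * [p*5.340053 + (1-p)*1.332720] = 3.214255; exercise = 2.826811; V(1,0) = max -> 3.214255
  V(1,1) = exp(-r*dt) * [p*1.332720 + (1-p)*0.000000] = 0.628321; exercise = 0.000000; V(1,1) = max -> 0.628321
  V(0,0) = exp(-r*dt) * [p*3.214255 + (1-p)*0.628321] = 1.843823; exercise = 0.760000; V(0,0) = max -> 1.843823


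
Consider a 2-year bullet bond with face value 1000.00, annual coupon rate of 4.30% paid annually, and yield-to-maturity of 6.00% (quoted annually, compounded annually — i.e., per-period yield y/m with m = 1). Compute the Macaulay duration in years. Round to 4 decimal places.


Answer: Macaulay duration = 1.9581 years

Derivation:
Coupon per period c = face * coupon_rate / m = 43.000000
Periods per year m = 1; per-period yield y/m = 0.060000
Number of cashflows N = 2
Cashflows (t years, CF_t, discount factor 1/(1+y/m)^(m*t), PV):
  t = 1.0000: CF_t = 43.000000, DF = 0.943396, PV = 40.566038
  t = 2.0000: CF_t = 1043.000000, DF = 0.889996, PV = 928.266287
Price P = sum_t PV_t = 968.832325
Macaulay numerator sum_t t * PV_t:
  t * PV_t at t = 1.0000: 40.566038
  t * PV_t at t = 2.0000: 1856.532574
Macaulay duration D = (sum_t t * PV_t) / P = 1897.098612 / 968.832325 = 1.958129


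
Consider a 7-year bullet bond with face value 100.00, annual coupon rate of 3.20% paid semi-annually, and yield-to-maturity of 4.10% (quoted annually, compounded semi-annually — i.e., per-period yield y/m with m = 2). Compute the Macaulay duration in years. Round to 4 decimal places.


Answer: Macaulay duration = 6.3031 years

Derivation:
Coupon per period c = face * coupon_rate / m = 1.600000
Periods per year m = 2; per-period yield y/m = 0.020500
Number of cashflows N = 14
Cashflows (t years, CF_t, discount factor 1/(1+y/m)^(m*t), PV):
  t = 0.5000: CF_t = 1.600000, DF = 0.979912, PV = 1.567859
  t = 1.0000: CF_t = 1.600000, DF = 0.960227, PV = 1.536363
  t = 1.5000: CF_t = 1.600000, DF = 0.940938, PV = 1.505501
  t = 2.0000: CF_t = 1.600000, DF = 0.922036, PV = 1.475258
  t = 2.5000: CF_t = 1.600000, DF = 0.903514, PV = 1.445623
  t = 3.0000: CF_t = 1.600000, DF = 0.885364, PV = 1.416583
  t = 3.5000: CF_t = 1.600000, DF = 0.867579, PV = 1.388126
  t = 4.0000: CF_t = 1.600000, DF = 0.850151, PV = 1.360241
  t = 4.5000: CF_t = 1.600000, DF = 0.833073, PV = 1.332916
  t = 5.0000: CF_t = 1.600000, DF = 0.816338, PV = 1.306140
  t = 5.5000: CF_t = 1.600000, DF = 0.799939, PV = 1.279902
  t = 6.0000: CF_t = 1.600000, DF = 0.783870, PV = 1.254192
  t = 6.5000: CF_t = 1.600000, DF = 0.768123, PV = 1.228997
  t = 7.0000: CF_t = 101.600000, DF = 0.752693, PV = 76.473608
Price P = sum_t PV_t = 94.571310
Macaulay numerator sum_t t * PV_t:
  t * PV_t at t = 0.5000: 0.783929
  t * PV_t at t = 1.0000: 1.536363
  t * PV_t at t = 1.5000: 2.258251
  t * PV_t at t = 2.0000: 2.950516
  t * PV_t at t = 2.5000: 3.614057
  t * PV_t at t = 3.0000: 4.249748
  t * PV_t at t = 3.5000: 4.858441
  t * PV_t at t = 4.0000: 5.440965
  t * PV_t at t = 4.5000: 5.998124
  t * PV_t at t = 5.0000: 6.530702
  t * PV_t at t = 5.5000: 7.039464
  t * PV_t at t = 6.0000: 7.525149
  t * PV_t at t = 6.5000: 7.988481
  t * PV_t at t = 7.0000: 535.315257
Macaulay duration D = (sum_t t * PV_t) / P = 596.089448 / 94.571310 = 6.303069


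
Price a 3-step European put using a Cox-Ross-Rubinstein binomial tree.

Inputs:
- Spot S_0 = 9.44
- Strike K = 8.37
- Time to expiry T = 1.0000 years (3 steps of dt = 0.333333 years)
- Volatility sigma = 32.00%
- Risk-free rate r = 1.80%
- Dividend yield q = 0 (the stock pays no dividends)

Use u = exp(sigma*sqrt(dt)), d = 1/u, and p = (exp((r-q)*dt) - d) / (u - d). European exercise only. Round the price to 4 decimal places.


Answer: Price = V(0,0) = 0.6337

Derivation:
dt = T/N = 0.333333
u = exp(sigma*sqrt(dt)) = 1.202920; d = 1/u = 0.831310
p = (exp((r-q)*dt) - d) / (u - d) = 0.470137
Discount per step: exp(-r*dt) = 0.994018
Stock lattice S(k, i) with i counting down-moves:
  k=0: S(0,0) = 9.4400
  k=1: S(1,0) = 11.3556; S(1,1) = 7.8476
  k=2: S(2,0) = 13.6598; S(2,1) = 9.4400; S(2,2) = 6.5238
  k=3: S(3,0) = 16.4317; S(3,1) = 11.3556; S(3,2) = 7.8476; S(3,3) = 5.4233
Terminal payoffs V(N, i) = max(K - S_T, 0):
  V(3,0) = 0.000000; V(3,1) = 0.000000; V(3,2) = 0.522430; V(3,3) = 2.946726
Backward induction: V(k, i) = exp(-r*dt) * [p * V(k+1, i) + (1-p) * V(k+1, i+1)].
  V(2,0) = exp(-r*dt) * [p*0.000000 + (1-p)*0.000000] = 0.000000
  V(2,1) = exp(-r*dt) * [p*0.000000 + (1-p)*0.522430] = 0.275160
  V(2,2) = exp(-r*dt) * [p*0.522430 + (1-p)*2.946726] = 1.796164
  V(1,0) = exp(-r*dt) * [p*0.000000 + (1-p)*0.275160] = 0.144925
  V(1,1) = exp(-r*dt) * [p*0.275160 + (1-p)*1.796164] = 1.074616
  V(0,0) = exp(-r*dt) * [p*0.144925 + (1-p)*1.074616] = 0.633720


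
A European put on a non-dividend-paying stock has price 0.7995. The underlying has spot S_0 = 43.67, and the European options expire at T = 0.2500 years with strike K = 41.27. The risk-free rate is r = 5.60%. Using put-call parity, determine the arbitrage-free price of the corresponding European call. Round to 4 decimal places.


Answer: Call price = 3.7733

Derivation:
Put-call parity: C - P = S_0 * exp(-qT) - K * exp(-rT).
S_0 * exp(-qT) = 43.6700 * 1.00000000 = 43.67000000
K * exp(-rT) = 41.2700 * 0.98609754 = 40.69624565
C = P + S*exp(-qT) - K*exp(-rT)
C = 0.7995 + 43.67000000 - 40.69624565 = 3.7733


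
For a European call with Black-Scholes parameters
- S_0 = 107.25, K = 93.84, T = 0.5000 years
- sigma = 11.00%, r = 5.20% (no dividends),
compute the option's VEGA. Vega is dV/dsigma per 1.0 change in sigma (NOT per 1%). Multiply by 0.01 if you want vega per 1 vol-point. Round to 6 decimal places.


d1 = 2.0904178933; d2 = 2.0126361473
phi(d1) = 0.0448755571; exp(-qT) = 1.0000000000; exp(-rT) = 0.9743350896
Vega = S * exp(-qT) * phi(d1) * sqrt(T) = 107.2500 * 1.0000000000 * 0.0448755571 * 0.7071067812 = 3.403237

Answer: Vega = 3.403237


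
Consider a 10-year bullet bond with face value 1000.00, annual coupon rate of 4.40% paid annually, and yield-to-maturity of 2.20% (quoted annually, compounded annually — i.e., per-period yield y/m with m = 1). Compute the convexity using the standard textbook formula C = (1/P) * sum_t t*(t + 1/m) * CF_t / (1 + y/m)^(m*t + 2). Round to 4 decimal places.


Coupon per period c = face * coupon_rate / m = 44.000000
Periods per year m = 1; per-period yield y/m = 0.022000
Number of cashflows N = 10
Cashflows (t years, CF_t, discount factor 1/(1+y/m)^(m*t), PV):
  t = 1.0000: CF_t = 44.000000, DF = 0.978474, PV = 43.052838
  t = 2.0000: CF_t = 44.000000, DF = 0.957411, PV = 42.126064
  t = 3.0000: CF_t = 44.000000, DF = 0.936801, PV = 41.219241
  t = 4.0000: CF_t = 44.000000, DF = 0.916635, PV = 40.331938
  t = 5.0000: CF_t = 44.000000, DF = 0.896903, PV = 39.463736
  t = 6.0000: CF_t = 44.000000, DF = 0.877596, PV = 38.614223
  t = 7.0000: CF_t = 44.000000, DF = 0.858704, PV = 37.782997
  t = 8.0000: CF_t = 44.000000, DF = 0.840220, PV = 36.969665
  t = 9.0000: CF_t = 44.000000, DF = 0.822133, PV = 36.173840
  t = 10.0000: CF_t = 1044.000000, DF = 0.804435, PV = 839.830303
Price P = sum_t PV_t = 1195.564844
Convexity numerator sum_t t*(t + 1/m) * CF_t / (1+y/m)^(m*t + 2):
  t = 1.0000: term = 82.438482
  t = 2.0000: term = 241.991629
  t = 3.0000: term = 473.564832
  t = 4.0000: term = 772.284462
  t = 5.0000: term = 1133.489915
  t = 6.0000: term = 1552.725912
  t = 7.0000: term = 2025.735045
  t = 8.0000: term = 2548.450573
  t = 9.0000: term = 3116.989449
  t = 10.0000: term = 88446.863023
Convexity = (1/P) * sum = 100394.533322 / 1195.564844 = 83.972470

Answer: Convexity = 83.9725


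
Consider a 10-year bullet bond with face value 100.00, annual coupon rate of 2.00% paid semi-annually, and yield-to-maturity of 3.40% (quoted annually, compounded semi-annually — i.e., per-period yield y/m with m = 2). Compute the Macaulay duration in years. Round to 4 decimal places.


Coupon per period c = face * coupon_rate / m = 1.000000
Periods per year m = 2; per-period yield y/m = 0.017000
Number of cashflows N = 20
Cashflows (t years, CF_t, discount factor 1/(1+y/m)^(m*t), PV):
  t = 0.5000: CF_t = 1.000000, DF = 0.983284, PV = 0.983284
  t = 1.0000: CF_t = 1.000000, DF = 0.966848, PV = 0.966848
  t = 1.5000: CF_t = 1.000000, DF = 0.950686, PV = 0.950686
  t = 2.0000: CF_t = 1.000000, DF = 0.934795, PV = 0.934795
  t = 2.5000: CF_t = 1.000000, DF = 0.919169, PV = 0.919169
  t = 3.0000: CF_t = 1.000000, DF = 0.903804, PV = 0.903804
  t = 3.5000: CF_t = 1.000000, DF = 0.888696, PV = 0.888696
  t = 4.0000: CF_t = 1.000000, DF = 0.873841, PV = 0.873841
  t = 4.5000: CF_t = 1.000000, DF = 0.859234, PV = 0.859234
  t = 5.0000: CF_t = 1.000000, DF = 0.844871, PV = 0.844871
  t = 5.5000: CF_t = 1.000000, DF = 0.830748, PV = 0.830748
  t = 6.0000: CF_t = 1.000000, DF = 0.816862, PV = 0.816862
  t = 6.5000: CF_t = 1.000000, DF = 0.803207, PV = 0.803207
  t = 7.0000: CF_t = 1.000000, DF = 0.789781, PV = 0.789781
  t = 7.5000: CF_t = 1.000000, DF = 0.776579, PV = 0.776579
  t = 8.0000: CF_t = 1.000000, DF = 0.763598, PV = 0.763598
  t = 8.5000: CF_t = 1.000000, DF = 0.750834, PV = 0.750834
  t = 9.0000: CF_t = 1.000000, DF = 0.738283, PV = 0.738283
  t = 9.5000: CF_t = 1.000000, DF = 0.725942, PV = 0.725942
  t = 10.0000: CF_t = 101.000000, DF = 0.713807, PV = 72.094530
Price P = sum_t PV_t = 88.215592
Macaulay numerator sum_t t * PV_t:
  t * PV_t at t = 0.5000: 0.491642
  t * PV_t at t = 1.0000: 0.966848
  t * PV_t at t = 1.5000: 1.426029
  t * PV_t at t = 2.0000: 1.869589
  t * PV_t at t = 2.5000: 2.297922
  t * PV_t at t = 3.0000: 2.711412
  t * PV_t at t = 3.5000: 3.110437
  t * PV_t at t = 4.0000: 3.495364
  t * PV_t at t = 4.5000: 3.866553
  t * PV_t at t = 5.0000: 4.224356
  t * PV_t at t = 5.5000: 4.569116
  t * PV_t at t = 6.0000: 4.901171
  t * PV_t at t = 6.5000: 5.220847
  t * PV_t at t = 7.0000: 5.528467
  t * PV_t at t = 7.5000: 5.824343
  t * PV_t at t = 8.0000: 6.108784
  t * PV_t at t = 8.5000: 6.382087
  t * PV_t at t = 9.0000: 6.644547
  t * PV_t at t = 9.5000: 6.896449
  t * PV_t at t = 10.0000: 720.945301
Macaulay duration D = (sum_t t * PV_t) / P = 797.481261 / 88.215592 = 9.040140

Answer: Macaulay duration = 9.0401 years


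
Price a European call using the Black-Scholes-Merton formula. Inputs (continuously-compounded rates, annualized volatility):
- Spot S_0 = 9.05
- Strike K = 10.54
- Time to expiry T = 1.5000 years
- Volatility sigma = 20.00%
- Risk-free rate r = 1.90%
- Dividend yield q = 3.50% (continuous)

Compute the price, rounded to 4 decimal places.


Answer: Price = 0.3158

Derivation:
d1 = (ln(S/K) + (r - q + 0.5*sigma^2) * T) / (sigma * sqrt(T)) = -0.59772769
d2 = d1 - sigma * sqrt(T) = -0.84267667
exp(-rT) = 0.97190229; exp(-qT) = 0.94885432
C = S_0 * exp(-qT) * N(d1) - K * exp(-rT) * N(d2)
N(d1) = 0.27501082; N(d2) = 0.19970465
C = 9.0500 * 0.94885432 * 0.27501082 - 10.5400 * 0.97190229 * 0.19970465 = 0.3158


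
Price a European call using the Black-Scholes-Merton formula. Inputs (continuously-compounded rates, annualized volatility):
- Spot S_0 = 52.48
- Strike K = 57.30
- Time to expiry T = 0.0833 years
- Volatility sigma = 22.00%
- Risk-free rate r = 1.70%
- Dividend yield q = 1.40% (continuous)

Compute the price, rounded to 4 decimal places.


Answer: Price = 0.1332

Derivation:
d1 = (ln(S/K) + (r - q + 0.5*sigma^2) * T) / (sigma * sqrt(T)) = -1.34816292
d2 = d1 - sigma * sqrt(T) = -1.41165875
exp(-rT) = 0.99858490; exp(-qT) = 0.99883448
C = S_0 * exp(-qT) * N(d1) - K * exp(-rT) * N(d2)
N(d1) = 0.08880299; N(d2) = 0.07902523
C = 52.4800 * 0.99883448 * 0.08880299 - 57.3000 * 0.99858490 * 0.07902523 = 0.1332


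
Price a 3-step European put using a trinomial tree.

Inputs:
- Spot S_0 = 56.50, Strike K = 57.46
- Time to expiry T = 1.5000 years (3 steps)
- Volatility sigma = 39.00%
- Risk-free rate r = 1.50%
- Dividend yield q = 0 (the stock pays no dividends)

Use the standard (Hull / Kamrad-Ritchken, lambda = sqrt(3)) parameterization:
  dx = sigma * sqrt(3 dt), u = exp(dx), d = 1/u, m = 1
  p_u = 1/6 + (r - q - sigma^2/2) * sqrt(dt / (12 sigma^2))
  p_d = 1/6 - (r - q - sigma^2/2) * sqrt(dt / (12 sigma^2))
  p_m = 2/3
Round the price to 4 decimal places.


Answer: Price = V(0,0) = 9.6253

Derivation:
dt = T/N = 0.500000; dx = sigma*sqrt(3*dt) = 0.477650
u = exp(dx) = 1.612282; d = 1/u = 0.620239
p_u = 0.134713, p_m = 0.666667, p_d = 0.198620
Discount per step: exp(-r*dt) = 0.992528
Stock lattice S(k, j) with j the centered position index:
  k=0: S(0,+0) = 56.5000
  k=1: S(1,-1) = 35.0435; S(1,+0) = 56.5000; S(1,+1) = 91.0939
  k=2: S(2,-2) = 21.7353; S(2,-1) = 35.0435; S(2,+0) = 56.5000; S(2,+1) = 91.0939; S(2,+2) = 146.8691
  k=3: S(3,-3) = 13.4811; S(3,-2) = 21.7353; S(3,-1) = 35.0435; S(3,+0) = 56.5000; S(3,+1) = 91.0939; S(3,+2) = 146.8691; S(3,+3) = 236.7944
Terminal payoffs V(N, j) = max(K - S_T, 0):
  V(3,-3) = 43.978894; V(3,-2) = 35.724657; V(3,-1) = 22.416500; V(3,+0) = 0.960000; V(3,+1) = 0.000000; V(3,+2) = 0.000000; V(3,+3) = 0.000000
Backward induction: V(k, j) = exp(-r*dt) * [p_u * V(k+1, j+1) + p_m * V(k+1, j) + p_d * V(k+1, j-1)]
  V(2,-2) = exp(-r*dt) * [p_u*22.416500 + p_m*35.724657 + p_d*43.978894] = 35.305539
  V(2,-1) = exp(-r*dt) * [p_u*0.960000 + p_m*22.416500 + p_d*35.724657] = 22.003640
  V(2,+0) = exp(-r*dt) * [p_u*0.000000 + p_m*0.960000 + p_d*22.416500] = 5.054314
  V(2,+1) = exp(-r*dt) * [p_u*0.000000 + p_m*0.000000 + p_d*0.960000] = 0.189250
  V(2,+2) = exp(-r*dt) * [p_u*0.000000 + p_m*0.000000 + p_d*0.000000] = 0.000000
  V(1,-1) = exp(-r*dt) * [p_u*5.054314 + p_m*22.003640 + p_d*35.305539] = 22.195271
  V(1,+0) = exp(-r*dt) * [p_u*0.189250 + p_m*5.054314 + p_d*22.003640] = 7.707377
  V(1,+1) = exp(-r*dt) * [p_u*0.000000 + p_m*0.189250 + p_d*5.054314] = 1.121611
  V(0,+0) = exp(-r*dt) * [p_u*1.121611 + p_m*7.707377 + p_d*22.195271] = 9.625309


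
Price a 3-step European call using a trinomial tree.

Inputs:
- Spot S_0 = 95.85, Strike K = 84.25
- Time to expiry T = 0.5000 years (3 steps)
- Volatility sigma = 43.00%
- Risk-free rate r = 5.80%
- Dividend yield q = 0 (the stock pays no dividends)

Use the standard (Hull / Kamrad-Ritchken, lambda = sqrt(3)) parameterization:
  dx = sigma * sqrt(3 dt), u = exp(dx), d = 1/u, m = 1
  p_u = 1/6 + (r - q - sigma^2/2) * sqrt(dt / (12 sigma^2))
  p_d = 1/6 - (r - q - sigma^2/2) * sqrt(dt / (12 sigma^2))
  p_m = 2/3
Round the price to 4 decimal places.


Answer: Price = V(0,0) = 19.4571

Derivation:
dt = T/N = 0.166667; dx = sigma*sqrt(3*dt) = 0.304056
u = exp(dx) = 1.355345; d = 1/u = 0.737820
p_u = 0.157225, p_m = 0.666667, p_d = 0.176108
Discount per step: exp(-r*dt) = 0.990380
Stock lattice S(k, j) with j the centered position index:
  k=0: S(0,+0) = 95.8500
  k=1: S(1,-1) = 70.7200; S(1,+0) = 95.8500; S(1,+1) = 129.9098
  k=2: S(2,-2) = 52.1786; S(2,-1) = 70.7200; S(2,+0) = 95.8500; S(2,+1) = 129.9098; S(2,+2) = 176.0726
  k=3: S(3,-3) = 38.4984; S(3,-2) = 52.1786; S(3,-1) = 70.7200; S(3,+0) = 95.8500; S(3,+1) = 129.9098; S(3,+2) = 176.0726; S(3,+3) = 238.6391
Terminal payoffs V(N, j) = max(S_T - K, 0):
  V(3,-3) = 0.000000; V(3,-2) = 0.000000; V(3,-1) = 0.000000; V(3,+0) = 11.600000; V(3,+1) = 45.659803; V(3,+2) = 91.822581; V(3,+3) = 154.389064
Backward induction: V(k, j) = exp(-r*dt) * [p_u * V(k+1, j+1) + p_m * V(k+1, j) + p_d * V(k+1, j-1)]
  V(2,-2) = exp(-r*dt) * [p_u*0.000000 + p_m*0.000000 + p_d*0.000000] = 0.000000
  V(2,-1) = exp(-r*dt) * [p_u*11.600000 + p_m*0.000000 + p_d*0.000000] = 1.806263
  V(2,+0) = exp(-r*dt) * [p_u*45.659803 + p_m*11.600000 + p_d*0.000000] = 14.768733
  V(2,+1) = exp(-r*dt) * [p_u*91.822581 + p_m*45.659803 + p_d*11.600000] = 46.468150
  V(2,+2) = exp(-r*dt) * [p_u*154.389064 + p_m*91.822581 + p_d*45.659803] = 92.630166
  V(1,-1) = exp(-r*dt) * [p_u*14.768733 + p_m*1.806263 + p_d*0.000000] = 3.492265
  V(1,+0) = exp(-r*dt) * [p_u*46.468150 + p_m*14.768733 + p_d*1.806263] = 17.301808
  V(1,+1) = exp(-r*dt) * [p_u*92.630166 + p_m*46.468150 + p_d*14.768733] = 47.680287
  V(0,+0) = exp(-r*dt) * [p_u*47.680287 + p_m*17.301808 + p_d*3.492265] = 19.457086


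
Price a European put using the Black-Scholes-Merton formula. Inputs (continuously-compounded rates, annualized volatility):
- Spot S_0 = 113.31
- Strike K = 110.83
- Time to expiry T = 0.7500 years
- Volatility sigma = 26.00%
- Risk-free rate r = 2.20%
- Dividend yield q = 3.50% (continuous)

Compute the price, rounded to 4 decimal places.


d1 = (ln(S/K) + (r - q + 0.5*sigma^2) * T) / (sigma * sqrt(T)) = 0.16756450
d2 = d1 - sigma * sqrt(T) = -0.05760210
exp(-rT) = 0.98363538; exp(-qT) = 0.97409154
P = K * exp(-rT) * N(-d2) - S_0 * exp(-qT) * N(-d1)
N(-d1) = 0.43346295; N(-d2) = 0.52296721
P = 110.8300 * 0.98363538 * 0.52296721 - 113.3100 * 0.97409154 * 0.43346295 = 9.1688

Answer: Price = 9.1688


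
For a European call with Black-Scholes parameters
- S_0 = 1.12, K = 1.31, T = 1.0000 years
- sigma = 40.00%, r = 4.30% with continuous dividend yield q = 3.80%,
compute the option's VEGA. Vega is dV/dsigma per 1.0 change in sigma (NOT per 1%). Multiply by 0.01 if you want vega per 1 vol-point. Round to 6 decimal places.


d1 = -0.1792461298; d2 = -0.5792461298
phi(d1) = 0.3925846404; exp(-qT) = 0.9627129409; exp(-rT) = 0.9579113901
Vega = S * exp(-qT) * phi(d1) * sqrt(T) = 1.1200 * 0.9627129409 * 0.3925846404 * 1.0000000000 = 0.423300

Answer: Vega = 0.423300


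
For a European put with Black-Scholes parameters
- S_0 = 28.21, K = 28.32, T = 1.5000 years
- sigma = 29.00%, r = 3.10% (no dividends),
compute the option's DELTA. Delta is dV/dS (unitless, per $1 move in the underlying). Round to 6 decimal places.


Answer: Delta = -0.383023

Derivation:
d1 = 0.2975517839; d2 = -0.0576242288
phi(d1) = 0.3816668905; exp(-qT) = 1.0000000000; exp(-rT) = 0.9545645606
N(-d1) = 0.3830226396
Delta = -exp(-qT) * N(-d1) = -1.0000000000 * 0.3830226396 = -0.383023


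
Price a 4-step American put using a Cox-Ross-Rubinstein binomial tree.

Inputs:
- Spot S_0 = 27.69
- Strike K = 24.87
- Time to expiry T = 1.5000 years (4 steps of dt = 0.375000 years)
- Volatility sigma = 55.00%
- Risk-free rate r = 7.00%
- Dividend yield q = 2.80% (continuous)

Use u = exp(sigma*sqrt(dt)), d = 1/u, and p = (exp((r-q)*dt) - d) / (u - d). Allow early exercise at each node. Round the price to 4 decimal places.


Answer: Price = V(0,0) = 4.6999

Derivation:
dt = T/N = 0.375000
u = exp(sigma*sqrt(dt)) = 1.400466; d = 1/u = 0.714048
p = (exp((r-q)*dt) - d) / (u - d) = 0.439713
Discount per step: exp(-r*dt) = 0.974092
Stock lattice S(k, i) with i counting down-moves:
  k=0: S(0,0) = 27.6900
  k=1: S(1,0) = 38.7789; S(1,1) = 19.7720
  k=2: S(2,0) = 54.3085; S(2,1) = 27.6900; S(2,2) = 14.1182
  k=3: S(3,0) = 76.0572; S(3,1) = 38.7789; S(3,2) = 19.7720; S(3,3) = 10.0810
  k=4: S(4,0) = 106.5155; S(4,1) = 54.3085; S(4,2) = 27.6900; S(4,3) = 14.1182; S(4,4) = 7.1984
Terminal payoffs V(N, i) = max(K - S_T, 0):
  V(4,0) = 0.000000; V(4,1) = 0.000000; V(4,2) = 0.000000; V(4,3) = 10.751844; V(4,4) = 17.671649
Backward induction: V(k, i) = exp(-r*dt) * [p * V(k+1, i) + (1-p) * V(k+1, i+1)]; then take max(V_cont, immediate exercise) for American.
  V(3,0) = exp(-r*dt) * [p*0.000000 + (1-p)*0.000000] = 0.000000; exercise = 0.000000; V(3,0) = max -> 0.000000
  V(3,1) = exp(-r*dt) * [p*0.000000 + (1-p)*0.000000] = 0.000000; exercise = 0.000000; V(3,1) = max -> 0.000000
  V(3,2) = exp(-r*dt) * [p*0.000000 + (1-p)*10.751844] = 5.868046; exercise = 5.098006; V(3,2) = max -> 5.868046
  V(3,3) = exp(-r*dt) * [p*10.751844 + (1-p)*17.671649] = 14.249910; exercise = 14.788956; V(3,3) = max -> 14.788956
  V(2,0) = exp(-r*dt) * [p*0.000000 + (1-p)*0.000000] = 0.000000; exercise = 0.000000; V(2,0) = max -> 0.000000
  V(2,1) = exp(-r*dt) * [p*0.000000 + (1-p)*5.868046] = 3.202610; exercise = 0.000000; V(2,1) = max -> 3.202610
  V(2,2) = exp(-r*dt) * [p*5.868046 + (1-p)*14.788956] = 10.584789; exercise = 10.751844; V(2,2) = max -> 10.751844
  V(1,0) = exp(-r*dt) * [p*0.000000 + (1-p)*3.202610] = 1.747892; exercise = 0.000000; V(1,0) = max -> 1.747892
  V(1,1) = exp(-r*dt) * [p*3.202610 + (1-p)*10.751844] = 7.239789; exercise = 5.098006; V(1,1) = max -> 7.239789
  V(0,0) = exp(-r*dt) * [p*1.747892 + (1-p)*7.239789] = 4.699926; exercise = 0.000000; V(0,0) = max -> 4.699926


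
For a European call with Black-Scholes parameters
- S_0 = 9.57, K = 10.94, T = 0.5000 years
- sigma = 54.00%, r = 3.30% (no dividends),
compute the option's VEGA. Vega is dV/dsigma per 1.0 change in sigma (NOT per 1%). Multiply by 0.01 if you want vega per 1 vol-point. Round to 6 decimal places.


d1 = -0.1162603796; d2 = -0.4980980415
phi(d1) = 0.3962552237; exp(-qT) = 1.0000000000; exp(-rT) = 0.9836353794
Vega = S * exp(-qT) * phi(d1) * sqrt(T) = 9.5700 * 1.0000000000 * 0.3962552237 * 0.7071067812 = 2.681464

Answer: Vega = 2.681464


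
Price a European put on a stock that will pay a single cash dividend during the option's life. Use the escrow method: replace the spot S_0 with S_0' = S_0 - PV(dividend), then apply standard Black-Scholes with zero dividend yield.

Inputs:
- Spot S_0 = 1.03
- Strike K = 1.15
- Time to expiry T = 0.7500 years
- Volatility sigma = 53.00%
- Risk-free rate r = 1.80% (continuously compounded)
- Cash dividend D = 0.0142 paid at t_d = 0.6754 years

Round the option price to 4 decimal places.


PV(D) = D * exp(-r * t_d) = 0.0142 * 0.98791640 = 0.01402841
S_0' = S_0 - PV(D) = 1.0300 - 0.01402841 = 1.01597159
d1 = (ln(S_0'/K) + (r + sigma^2/2)*T) / (sigma*sqrt(T)) = -0.01106565
d2 = d1 - sigma*sqrt(T) = -0.47005911
exp(-rT) = 0.98659072
N(-d1) = 0.50441446; N(-d2) = 0.68084361
P = K * exp(-rT) * N(-d2) - S_0' * N(-d1) = 1.1500 * 0.98659072 * 0.68084361 - 1.01597159 * 0.50441446 = 0.2600

Answer: Price = 0.2600


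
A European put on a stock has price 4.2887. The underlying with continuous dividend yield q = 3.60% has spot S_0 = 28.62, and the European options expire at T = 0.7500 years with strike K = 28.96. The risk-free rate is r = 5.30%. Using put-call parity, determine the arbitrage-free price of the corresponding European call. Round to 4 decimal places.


Put-call parity: C - P = S_0 * exp(-qT) - K * exp(-rT).
S_0 * exp(-qT) = 28.6200 * 0.97336124 = 27.85759873
K * exp(-rT) = 28.9600 * 0.96102967 = 27.83141914
C = P + S*exp(-qT) - K*exp(-rT)
C = 4.2887 + 27.85759873 - 27.83141914 = 4.3149

Answer: Call price = 4.3149


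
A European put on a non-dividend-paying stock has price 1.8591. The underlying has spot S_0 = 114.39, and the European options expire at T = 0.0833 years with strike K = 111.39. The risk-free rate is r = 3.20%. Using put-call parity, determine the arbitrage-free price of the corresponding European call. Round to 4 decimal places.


Put-call parity: C - P = S_0 * exp(-qT) - K * exp(-rT).
S_0 * exp(-qT) = 114.3900 * 1.00000000 = 114.39000000
K * exp(-rT) = 111.3900 * 0.99733795 = 111.09347420
C = P + S*exp(-qT) - K*exp(-rT)
C = 1.8591 + 114.39000000 - 111.09347420 = 5.1556

Answer: Call price = 5.1556


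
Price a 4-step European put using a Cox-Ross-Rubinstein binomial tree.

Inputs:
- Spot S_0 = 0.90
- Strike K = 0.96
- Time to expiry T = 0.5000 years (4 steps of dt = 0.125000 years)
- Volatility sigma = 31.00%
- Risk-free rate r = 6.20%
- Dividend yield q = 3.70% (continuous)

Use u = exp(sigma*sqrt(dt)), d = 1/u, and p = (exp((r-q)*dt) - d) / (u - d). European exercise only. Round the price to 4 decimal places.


dt = T/N = 0.125000
u = exp(sigma*sqrt(dt)) = 1.115833; d = 1/u = 0.896191
p = (exp((r-q)*dt) - d) / (u - d) = 0.486877
Discount per step: exp(-r*dt) = 0.992280
Stock lattice S(k, i) with i counting down-moves:
  k=0: S(0,0) = 0.9000
  k=1: S(1,0) = 1.0043; S(1,1) = 0.8066
  k=2: S(2,0) = 1.1206; S(2,1) = 0.9000; S(2,2) = 0.7228
  k=3: S(3,0) = 1.2504; S(3,1) = 1.0043; S(3,2) = 0.8066; S(3,3) = 0.6478
  k=4: S(4,0) = 1.3952; S(4,1) = 1.1206; S(4,2) = 0.9000; S(4,3) = 0.7228; S(4,4) = 0.5806
Terminal payoffs V(N, i) = max(K - S_T, 0):
  V(4,0) = 0.000000; V(4,1) = 0.000000; V(4,2) = 0.060000; V(4,3) = 0.237157; V(4,4) = 0.379443
Backward induction: V(k, i) = exp(-r*dt) * [p * V(k+1, i) + (1-p) * V(k+1, i+1)].
  V(3,0) = exp(-r*dt) * [p*0.000000 + (1-p)*0.000000] = 0.000000
  V(3,1) = exp(-r*dt) * [p*0.000000 + (1-p)*0.060000] = 0.030550
  V(3,2) = exp(-r*dt) * [p*0.060000 + (1-p)*0.237157] = 0.149739
  V(3,3) = exp(-r*dt) * [p*0.237157 + (1-p)*0.379443] = 0.307773
  V(2,0) = exp(-r*dt) * [p*0.000000 + (1-p)*0.030550] = 0.015555
  V(2,1) = exp(-r*dt) * [p*0.030550 + (1-p)*0.149739] = 0.091000
  V(2,2) = exp(-r*dt) * [p*0.149739 + (1-p)*0.307773] = 0.229047
  V(1,0) = exp(-r*dt) * [p*0.015555 + (1-p)*0.091000] = 0.053849
  V(1,1) = exp(-r*dt) * [p*0.091000 + (1-p)*0.229047] = 0.160586
  V(0,0) = exp(-r*dt) * [p*0.053849 + (1-p)*0.160586] = 0.107780

Answer: Price = V(0,0) = 0.1078


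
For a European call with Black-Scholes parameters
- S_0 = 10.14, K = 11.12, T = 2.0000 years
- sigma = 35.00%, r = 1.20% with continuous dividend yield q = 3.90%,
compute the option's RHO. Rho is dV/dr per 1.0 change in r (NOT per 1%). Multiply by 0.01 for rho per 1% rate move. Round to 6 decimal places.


Answer: Rho = 6.374267

Derivation:
d1 = -0.0479969752; d2 = -0.5429717221
phi(d1) = 0.3984830214; exp(-qT) = 0.9249644265; exp(-rT) = 0.9762857098
N(d2) = 0.2935746362
Rho = K*T*exp(-rT)*N(d2) = 11.1200 * 2.0000 * 0.9762857098 * 0.2935746362 = 6.374267


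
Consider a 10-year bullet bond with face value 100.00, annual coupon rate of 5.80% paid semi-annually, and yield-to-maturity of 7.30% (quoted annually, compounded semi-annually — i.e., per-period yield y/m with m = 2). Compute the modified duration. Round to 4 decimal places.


Coupon per period c = face * coupon_rate / m = 2.900000
Periods per year m = 2; per-period yield y/m = 0.036500
Number of cashflows N = 20
Cashflows (t years, CF_t, discount factor 1/(1+y/m)^(m*t), PV):
  t = 0.5000: CF_t = 2.900000, DF = 0.964785, PV = 2.797877
  t = 1.0000: CF_t = 2.900000, DF = 0.930811, PV = 2.699351
  t = 1.5000: CF_t = 2.900000, DF = 0.898033, PV = 2.604294
  t = 2.0000: CF_t = 2.900000, DF = 0.866409, PV = 2.512585
  t = 2.5000: CF_t = 2.900000, DF = 0.835898, PV = 2.424105
  t = 3.0000: CF_t = 2.900000, DF = 0.806462, PV = 2.338741
  t = 3.5000: CF_t = 2.900000, DF = 0.778063, PV = 2.256383
  t = 4.0000: CF_t = 2.900000, DF = 0.750664, PV = 2.176925
  t = 4.5000: CF_t = 2.900000, DF = 0.724230, PV = 2.100266
  t = 5.0000: CF_t = 2.900000, DF = 0.698726, PV = 2.026306
  t = 5.5000: CF_t = 2.900000, DF = 0.674121, PV = 1.954950
  t = 6.0000: CF_t = 2.900000, DF = 0.650382, PV = 1.886107
  t = 6.5000: CF_t = 2.900000, DF = 0.627479, PV = 1.819688
  t = 7.0000: CF_t = 2.900000, DF = 0.605382, PV = 1.755609
  t = 7.5000: CF_t = 2.900000, DF = 0.584064, PV = 1.693785
  t = 8.0000: CF_t = 2.900000, DF = 0.563496, PV = 1.634139
  t = 8.5000: CF_t = 2.900000, DF = 0.543653, PV = 1.576594
  t = 9.0000: CF_t = 2.900000, DF = 0.524508, PV = 1.521074
  t = 9.5000: CF_t = 2.900000, DF = 0.506038, PV = 1.467510
  t = 10.0000: CF_t = 102.900000, DF = 0.488218, PV = 50.237642
Price P = sum_t PV_t = 89.483933
First compute Macaulay numerator sum_t t * PV_t:
  t * PV_t at t = 0.5000: 1.398939
  t * PV_t at t = 1.0000: 2.699351
  t * PV_t at t = 1.5000: 3.906442
  t * PV_t at t = 2.0000: 5.025170
  t * PV_t at t = 2.5000: 6.060263
  t * PV_t at t = 3.0000: 7.016223
  t * PV_t at t = 3.5000: 7.897341
  t * PV_t at t = 4.0000: 8.707702
  t * PV_t at t = 4.5000: 9.451196
  t * PV_t at t = 5.0000: 10.131528
  t * PV_t at t = 5.5000: 10.752224
  t * PV_t at t = 6.0000: 11.316642
  t * PV_t at t = 6.5000: 11.827974
  t * PV_t at t = 7.0000: 12.289260
  t * PV_t at t = 7.5000: 12.703391
  t * PV_t at t = 8.0000: 13.073115
  t * PV_t at t = 8.5000: 13.401047
  t * PV_t at t = 9.0000: 13.689670
  t * PV_t at t = 9.5000: 13.941348
  t * PV_t at t = 10.0000: 502.376419
Macaulay duration D = 677.665246 / 89.483933 = 7.573038
Modified duration = D / (1 + y/m) = 7.573038 / (1 + 0.036500) = 7.306356

Answer: Modified duration = 7.3064


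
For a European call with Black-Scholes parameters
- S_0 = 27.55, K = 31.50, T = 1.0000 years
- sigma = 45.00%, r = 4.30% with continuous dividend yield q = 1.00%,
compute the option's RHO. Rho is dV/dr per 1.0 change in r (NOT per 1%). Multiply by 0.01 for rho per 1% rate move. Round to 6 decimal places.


d1 = 0.0005888661; d2 = -0.4494111339
phi(d1) = 0.3989422112; exp(-qT) = 0.9900498337; exp(-rT) = 0.9579113901
N(d2) = 0.3265675505
Rho = K*T*exp(-rT)*N(d2) = 31.5000 * 1.0000 * 0.9579113901 * 0.3265675505 = 9.853917

Answer: Rho = 9.853917


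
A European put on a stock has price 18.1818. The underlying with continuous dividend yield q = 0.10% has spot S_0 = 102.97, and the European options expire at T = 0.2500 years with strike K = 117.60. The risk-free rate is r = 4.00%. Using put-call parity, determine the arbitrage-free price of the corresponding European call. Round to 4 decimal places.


Put-call parity: C - P = S_0 * exp(-qT) - K * exp(-rT).
S_0 * exp(-qT) = 102.9700 * 0.99975003 = 102.94426072
K * exp(-rT) = 117.6000 * 0.99004983 = 116.42986045
C = P + S*exp(-qT) - K*exp(-rT)
C = 18.1818 + 102.94426072 - 116.42986045 = 4.6962

Answer: Call price = 4.6962


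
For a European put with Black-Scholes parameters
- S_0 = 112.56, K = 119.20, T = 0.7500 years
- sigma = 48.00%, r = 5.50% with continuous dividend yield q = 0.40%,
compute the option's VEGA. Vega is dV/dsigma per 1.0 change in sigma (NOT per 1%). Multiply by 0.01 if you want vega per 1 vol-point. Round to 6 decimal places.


d1 = 0.1619796070; d2 = -0.2537125868
phi(d1) = 0.3937428571; exp(-qT) = 0.9970044955; exp(-rT) = 0.9595892027
Vega = S * exp(-qT) * phi(d1) * sqrt(T) = 112.5600 * 0.9970044955 * 0.3937428571 * 0.8660254038 = 38.267009

Answer: Vega = 38.267009


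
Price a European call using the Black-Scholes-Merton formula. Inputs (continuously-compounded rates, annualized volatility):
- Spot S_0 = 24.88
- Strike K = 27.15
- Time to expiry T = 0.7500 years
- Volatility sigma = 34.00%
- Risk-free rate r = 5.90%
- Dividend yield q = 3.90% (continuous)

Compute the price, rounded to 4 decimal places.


Answer: Price = 2.1155

Derivation:
d1 = (ln(S/K) + (r - q + 0.5*sigma^2) * T) / (sigma * sqrt(T)) = -0.09836275
d2 = d1 - sigma * sqrt(T) = -0.39281139
exp(-rT) = 0.95671475; exp(-qT) = 0.97117364
C = S_0 * exp(-qT) * N(d1) - K * exp(-rT) * N(d2)
N(d1) = 0.46082213; N(d2) = 0.34722940
C = 24.8800 * 0.97117364 * 0.46082213 - 27.1500 * 0.95671475 * 0.34722940 = 2.1155


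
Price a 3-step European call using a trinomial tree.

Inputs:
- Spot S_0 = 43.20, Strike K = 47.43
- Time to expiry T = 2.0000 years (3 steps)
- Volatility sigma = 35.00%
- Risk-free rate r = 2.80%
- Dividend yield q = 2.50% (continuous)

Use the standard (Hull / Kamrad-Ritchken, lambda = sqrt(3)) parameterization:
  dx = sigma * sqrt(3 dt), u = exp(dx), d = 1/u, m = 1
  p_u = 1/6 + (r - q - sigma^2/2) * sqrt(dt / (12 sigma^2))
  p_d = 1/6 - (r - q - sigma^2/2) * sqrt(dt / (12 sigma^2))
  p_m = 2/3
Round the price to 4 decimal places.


dt = T/N = 0.666667; dx = sigma*sqrt(3*dt) = 0.494975
u = exp(dx) = 1.640457; d = 1/u = 0.609586
p_u = 0.127439, p_m = 0.666667, p_d = 0.205894
Discount per step: exp(-r*dt) = 0.981506
Stock lattice S(k, j) with j the centered position index:
  k=0: S(0,+0) = 43.2000
  k=1: S(1,-1) = 26.3341; S(1,+0) = 43.2000; S(1,+1) = 70.8677
  k=2: S(2,-2) = 16.0529; S(2,-1) = 26.3341; S(2,+0) = 43.2000; S(2,+1) = 70.8677; S(2,+2) = 116.2555
  k=3: S(3,-3) = 9.7856; S(3,-2) = 16.0529; S(3,-1) = 26.3341; S(3,+0) = 43.2000; S(3,+1) = 70.8677; S(3,+2) = 116.2555; S(3,+3) = 190.7121
Terminal payoffs V(N, j) = max(S_T - K, 0):
  V(3,-3) = 0.000000; V(3,-2) = 0.000000; V(3,-1) = 0.000000; V(3,+0) = 0.000000; V(3,+1) = 23.437734; V(3,+2) = 68.825457; V(3,+3) = 143.282057
Backward induction: V(k, j) = exp(-r*dt) * [p_u * V(k+1, j+1) + p_m * V(k+1, j) + p_d * V(k+1, j-1)]
  V(2,-2) = exp(-r*dt) * [p_u*0.000000 + p_m*0.000000 + p_d*0.000000] = 0.000000
  V(2,-1) = exp(-r*dt) * [p_u*0.000000 + p_m*0.000000 + p_d*0.000000] = 0.000000
  V(2,+0) = exp(-r*dt) * [p_u*23.437734 + p_m*0.000000 + p_d*0.000000] = 2.931645
  V(2,+1) = exp(-r*dt) * [p_u*68.825457 + p_m*23.437734 + p_d*0.000000] = 23.945037
  V(2,+2) = exp(-r*dt) * [p_u*143.282057 + p_m*68.825457 + p_d*23.437734] = 67.693585
  V(1,-1) = exp(-r*dt) * [p_u*2.931645 + p_m*0.000000 + p_d*0.000000] = 0.366697
  V(1,+0) = exp(-r*dt) * [p_u*23.945037 + p_m*2.931645 + p_d*0.000000] = 4.913386
  V(1,+1) = exp(-r*dt) * [p_u*67.693585 + p_m*23.945037 + p_d*2.931645] = 24.727853
  V(0,+0) = exp(-r*dt) * [p_u*24.727853 + p_m*4.913386 + p_d*0.366697] = 6.382134

Answer: Price = V(0,0) = 6.3821


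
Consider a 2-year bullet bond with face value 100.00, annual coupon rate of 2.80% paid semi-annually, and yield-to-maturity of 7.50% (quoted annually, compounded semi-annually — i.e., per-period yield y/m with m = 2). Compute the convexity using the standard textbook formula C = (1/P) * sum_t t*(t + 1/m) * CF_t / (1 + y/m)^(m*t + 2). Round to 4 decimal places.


Coupon per period c = face * coupon_rate / m = 1.400000
Periods per year m = 2; per-period yield y/m = 0.037500
Number of cashflows N = 4
Cashflows (t years, CF_t, discount factor 1/(1+y/m)^(m*t), PV):
  t = 0.5000: CF_t = 1.400000, DF = 0.963855, PV = 1.349398
  t = 1.0000: CF_t = 1.400000, DF = 0.929017, PV = 1.300624
  t = 1.5000: CF_t = 1.400000, DF = 0.895438, PV = 1.253614
  t = 2.0000: CF_t = 101.400000, DF = 0.863073, PV = 87.515612
Price P = sum_t PV_t = 91.419247
Convexity numerator sum_t t*(t + 1/m) * CF_t / (1+y/m)^(m*t + 2):
  t = 0.5000: term = 0.626807
  t = 1.0000: term = 1.812453
  t = 1.5000: term = 3.493886
  t = 2.0000: term = 406.517576
Convexity = (1/P) * sum = 412.450722 / 91.419247 = 4.511640

Answer: Convexity = 4.5116


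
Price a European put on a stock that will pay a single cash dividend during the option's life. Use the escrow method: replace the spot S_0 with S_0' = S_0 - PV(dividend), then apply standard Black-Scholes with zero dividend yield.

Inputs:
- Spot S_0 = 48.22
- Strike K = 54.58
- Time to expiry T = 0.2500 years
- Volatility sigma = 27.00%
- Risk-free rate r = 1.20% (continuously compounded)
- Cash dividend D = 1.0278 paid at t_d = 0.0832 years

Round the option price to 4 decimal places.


PV(D) = D * exp(-r * t_d) = 1.0278 * 0.99900210 = 1.02677436
S_0' = S_0 - PV(D) = 48.2200 - 1.02677436 = 47.19322564
d1 = (ln(S_0'/K) + (r + sigma^2/2)*T) / (sigma*sqrt(T)) = -0.98744191
d2 = d1 - sigma*sqrt(T) = -1.12244191
exp(-rT) = 0.99700450
N(-d1) = 0.83828698; N(-d2) = 0.86916270
P = K * exp(-rT) * N(-d2) - S_0' * N(-d1) = 54.5800 * 0.99700450 * 0.86916270 - 47.19322564 * 0.83828698 = 7.7353

Answer: Price = 7.7353


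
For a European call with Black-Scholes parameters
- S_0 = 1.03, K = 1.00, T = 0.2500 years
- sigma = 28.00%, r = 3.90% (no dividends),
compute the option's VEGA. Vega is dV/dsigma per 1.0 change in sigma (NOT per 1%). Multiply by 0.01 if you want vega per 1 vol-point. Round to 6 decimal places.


d1 = 0.3507771589; d2 = 0.2107771589
phi(d1) = 0.3751381800; exp(-qT) = 1.0000000000; exp(-rT) = 0.9902973771
Vega = S * exp(-qT) * phi(d1) * sqrt(T) = 1.0300 * 1.0000000000 * 0.3751381800 * 0.5000000000 = 0.193196

Answer: Vega = 0.193196


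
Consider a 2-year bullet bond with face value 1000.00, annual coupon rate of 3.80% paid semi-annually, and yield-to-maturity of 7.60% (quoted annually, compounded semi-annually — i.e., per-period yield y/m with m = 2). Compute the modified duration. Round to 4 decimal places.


Coupon per period c = face * coupon_rate / m = 19.000000
Periods per year m = 2; per-period yield y/m = 0.038000
Number of cashflows N = 4
Cashflows (t years, CF_t, discount factor 1/(1+y/m)^(m*t), PV):
  t = 0.5000: CF_t = 19.000000, DF = 0.963391, PV = 18.304432
  t = 1.0000: CF_t = 19.000000, DF = 0.928122, PV = 17.634327
  t = 1.5000: CF_t = 19.000000, DF = 0.894145, PV = 16.988754
  t = 2.0000: CF_t = 1019.000000, DF = 0.861411, PV = 877.778158
Price P = sum_t PV_t = 930.705671
First compute Macaulay numerator sum_t t * PV_t:
  t * PV_t at t = 0.5000: 9.152216
  t * PV_t at t = 1.0000: 17.634327
  t * PV_t at t = 1.5000: 25.483132
  t * PV_t at t = 2.0000: 1755.556316
Macaulay duration D = 1807.825991 / 930.705671 = 1.942425
Modified duration = D / (1 + y/m) = 1.942425 / (1 + 0.038000) = 1.871315

Answer: Modified duration = 1.8713
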